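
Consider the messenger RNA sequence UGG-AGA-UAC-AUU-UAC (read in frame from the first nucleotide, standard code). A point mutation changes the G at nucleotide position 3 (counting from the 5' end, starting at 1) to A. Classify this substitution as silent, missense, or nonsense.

nonsense

Position 3 falls in codon 1: UGG → Trp.
After the substitution the codon is UGA → Stop.
The new codon is a stop codon, so this is a nonsense mutation.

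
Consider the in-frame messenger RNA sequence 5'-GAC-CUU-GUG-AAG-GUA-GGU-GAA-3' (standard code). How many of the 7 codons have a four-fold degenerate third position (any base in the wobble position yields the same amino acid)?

4

Codon 1 GAC (Asp): third position 2-fold.
Codon 2 CUU (Leu): third position 4-fold.
Codon 3 GUG (Val): third position 4-fold.
Codon 4 AAG (Lys): third position 2-fold.
Codon 5 GUA (Val): third position 4-fold.
Codon 6 GGU (Gly): third position 4-fold.
Codon 7 GAA (Glu): third position 2-fold.
Four-fold degenerate third positions: 4.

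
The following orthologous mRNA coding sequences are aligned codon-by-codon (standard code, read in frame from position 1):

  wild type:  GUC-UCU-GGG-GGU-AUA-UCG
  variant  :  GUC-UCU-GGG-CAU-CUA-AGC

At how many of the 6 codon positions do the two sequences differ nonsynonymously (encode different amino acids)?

Codon 1: GUC Val / GUC Val — identical.
Codon 2: UCU Ser / UCU Ser — identical.
Codon 3: GGG Gly / GGG Gly — identical.
Codon 4: GGU Gly / CAU His — nonsynonymous.
Codon 5: AUA Ile / CUA Leu — nonsynonymous.
Codon 6: UCG Ser / AGC Ser — synonymous.
Nonsynonymous differences: 2.

2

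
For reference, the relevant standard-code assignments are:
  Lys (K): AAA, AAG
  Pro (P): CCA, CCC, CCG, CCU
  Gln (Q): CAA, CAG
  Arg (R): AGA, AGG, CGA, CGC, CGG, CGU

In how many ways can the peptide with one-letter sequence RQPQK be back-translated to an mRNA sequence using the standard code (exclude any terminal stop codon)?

192

Arg: 6 codons.
Gln: 2 codons.
Pro: 4 codons.
Gln: 2 codons.
Lys: 2 codons.
6 × 2 × 4 × 2 × 2 = 192.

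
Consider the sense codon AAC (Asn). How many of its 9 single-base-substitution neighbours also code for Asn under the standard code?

Position 1: none → 0 synonymous.
Position 2: none → 0 synonymous.
Position 3: AAT → 1 synonymous.
Total: 0 + 0 + 1 = 1.

1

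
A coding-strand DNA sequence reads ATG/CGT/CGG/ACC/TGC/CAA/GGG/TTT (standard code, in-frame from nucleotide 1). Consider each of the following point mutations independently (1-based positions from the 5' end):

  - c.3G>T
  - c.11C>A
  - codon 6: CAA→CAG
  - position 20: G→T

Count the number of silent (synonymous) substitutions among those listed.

1

Codon 1: ATG (Met) → ATT (Ile) — missense.
Codon 4: ACC (Thr) → AAC (Asn) — missense.
Codon 6: CAA (Gln) → CAG (Gln) — synonymous.
Codon 7: GGG (Gly) → GTG (Val) — missense.
Synonymous: 1 of 4.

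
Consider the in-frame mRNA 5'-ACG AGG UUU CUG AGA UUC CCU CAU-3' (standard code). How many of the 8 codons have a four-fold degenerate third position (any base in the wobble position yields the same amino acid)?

3

Codon 1 ACG (Thr): third position 4-fold.
Codon 2 AGG (Arg): third position 2-fold.
Codon 3 UUU (Phe): third position 2-fold.
Codon 4 CUG (Leu): third position 4-fold.
Codon 5 AGA (Arg): third position 2-fold.
Codon 6 UUC (Phe): third position 2-fold.
Codon 7 CCU (Pro): third position 4-fold.
Codon 8 CAU (His): third position 2-fold.
Four-fold degenerate third positions: 3.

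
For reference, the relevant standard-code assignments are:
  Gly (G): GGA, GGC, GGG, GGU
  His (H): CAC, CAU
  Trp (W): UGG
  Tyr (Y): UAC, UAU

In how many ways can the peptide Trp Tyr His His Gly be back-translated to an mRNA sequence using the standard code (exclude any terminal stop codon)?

Trp: 1 codon.
Tyr: 2 codons.
His: 2 codons.
His: 2 codons.
Gly: 4 codons.
1 × 2 × 2 × 2 × 4 = 32.

32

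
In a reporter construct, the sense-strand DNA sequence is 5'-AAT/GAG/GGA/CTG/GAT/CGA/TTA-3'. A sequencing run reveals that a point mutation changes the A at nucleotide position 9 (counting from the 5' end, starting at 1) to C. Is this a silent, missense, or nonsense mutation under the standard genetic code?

silent

Position 9 falls in codon 3: GGA → Gly.
After the substitution the codon is GGC → Gly.
Both encode Gly, so the change is synonymous.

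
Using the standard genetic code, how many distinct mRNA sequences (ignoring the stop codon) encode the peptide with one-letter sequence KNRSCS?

Lys: 2 codons.
Asn: 2 codons.
Arg: 6 codons.
Ser: 6 codons.
Cys: 2 codons.
Ser: 6 codons.
2 × 2 × 6 × 6 × 2 × 6 = 1728.

1728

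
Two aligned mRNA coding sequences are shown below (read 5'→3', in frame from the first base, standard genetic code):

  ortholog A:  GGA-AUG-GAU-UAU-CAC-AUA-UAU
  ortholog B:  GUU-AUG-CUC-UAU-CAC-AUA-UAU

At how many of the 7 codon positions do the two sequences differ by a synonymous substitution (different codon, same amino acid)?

Codon 1: GGA Gly / GUU Val — nonsynonymous.
Codon 2: AUG Met / AUG Met — identical.
Codon 3: GAU Asp / CUC Leu — nonsynonymous.
Codon 4: UAU Tyr / UAU Tyr — identical.
Codon 5: CAC His / CAC His — identical.
Codon 6: AUA Ile / AUA Ile — identical.
Codon 7: UAU Tyr / UAU Tyr — identical.
Synonymous differences: 0.

0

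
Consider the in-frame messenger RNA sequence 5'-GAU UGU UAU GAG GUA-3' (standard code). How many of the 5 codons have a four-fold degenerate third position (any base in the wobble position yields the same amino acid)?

1

Codon 1 GAU (Asp): third position 2-fold.
Codon 2 UGU (Cys): third position 2-fold.
Codon 3 UAU (Tyr): third position 2-fold.
Codon 4 GAG (Glu): third position 2-fold.
Codon 5 GUA (Val): third position 4-fold.
Four-fold degenerate third positions: 1.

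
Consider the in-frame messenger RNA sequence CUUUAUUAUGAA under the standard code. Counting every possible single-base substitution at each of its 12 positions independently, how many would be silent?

Codon 1 (CUU, Leu): 3 synonymous substitutions.
Codon 2 (UAU, Tyr): 1 synonymous substitution.
Codon 3 (UAU, Tyr): 1 synonymous substitution.
Codon 4 (GAA, Glu): 1 synonymous substitution.
Total: 3 + 1 + 1 + 1 = 6.

6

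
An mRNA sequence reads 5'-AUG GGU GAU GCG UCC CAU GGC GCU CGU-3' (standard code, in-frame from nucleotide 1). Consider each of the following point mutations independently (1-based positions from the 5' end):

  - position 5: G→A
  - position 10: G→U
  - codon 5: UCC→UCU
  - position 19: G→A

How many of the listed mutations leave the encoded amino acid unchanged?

Codon 2: GGU (Gly) → GAU (Asp) — missense.
Codon 4: GCG (Ala) → UCG (Ser) — missense.
Codon 5: UCC (Ser) → UCU (Ser) — synonymous.
Codon 7: GGC (Gly) → AGC (Ser) — missense.
Synonymous: 1 of 4.

1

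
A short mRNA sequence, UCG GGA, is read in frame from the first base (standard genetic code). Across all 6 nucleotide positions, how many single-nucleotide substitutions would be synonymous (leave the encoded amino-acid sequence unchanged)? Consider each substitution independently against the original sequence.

Codon 1 (UCG, Ser): 3 synonymous substitutions.
Codon 2 (GGA, Gly): 3 synonymous substitutions.
Total: 3 + 3 = 6.

6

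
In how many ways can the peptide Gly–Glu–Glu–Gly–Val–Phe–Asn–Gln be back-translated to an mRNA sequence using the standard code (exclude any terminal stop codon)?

Gly: 4 codons.
Glu: 2 codons.
Glu: 2 codons.
Gly: 4 codons.
Val: 4 codons.
Phe: 2 codons.
Asn: 2 codons.
Gln: 2 codons.
4 × 2 × 2 × 4 × 4 × 2 × 2 × 2 = 2048.

2048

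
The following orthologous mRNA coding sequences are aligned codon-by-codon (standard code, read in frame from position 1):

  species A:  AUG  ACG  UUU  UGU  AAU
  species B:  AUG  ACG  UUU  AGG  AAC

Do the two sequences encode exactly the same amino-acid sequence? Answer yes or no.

Codon 1: AUG Met / AUG Met — identical.
Codon 2: ACG Thr / ACG Thr — identical.
Codon 3: UUU Phe / UUU Phe — identical.
Codon 4: UGU Cys / AGG Arg — nonsynonymous.
Codon 5: AAU Asn / AAC Asn — synonymous.
Nonsynonymous differences: 1 → different protein.

no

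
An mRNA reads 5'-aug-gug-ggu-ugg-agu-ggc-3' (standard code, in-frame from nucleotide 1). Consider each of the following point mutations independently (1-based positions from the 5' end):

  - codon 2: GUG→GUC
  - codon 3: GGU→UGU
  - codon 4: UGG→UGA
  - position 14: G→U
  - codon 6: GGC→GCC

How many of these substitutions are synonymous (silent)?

1

Codon 2: GUG (Val) → GUC (Val) — synonymous.
Codon 3: GGU (Gly) → UGU (Cys) — missense.
Codon 4: UGG (Trp) → UGA (Stop) — nonsense.
Codon 5: AGU (Ser) → AUU (Ile) — missense.
Codon 6: GGC (Gly) → GCC (Ala) — missense.
Synonymous: 1 of 5.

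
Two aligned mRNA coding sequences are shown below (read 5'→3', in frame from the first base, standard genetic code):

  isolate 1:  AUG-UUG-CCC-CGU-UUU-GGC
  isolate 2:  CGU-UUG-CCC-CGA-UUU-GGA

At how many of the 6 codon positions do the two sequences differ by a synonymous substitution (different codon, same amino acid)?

Codon 1: AUG Met / CGU Arg — nonsynonymous.
Codon 2: UUG Leu / UUG Leu — identical.
Codon 3: CCC Pro / CCC Pro — identical.
Codon 4: CGU Arg / CGA Arg — synonymous.
Codon 5: UUU Phe / UUU Phe — identical.
Codon 6: GGC Gly / GGA Gly — synonymous.
Synonymous differences: 2.

2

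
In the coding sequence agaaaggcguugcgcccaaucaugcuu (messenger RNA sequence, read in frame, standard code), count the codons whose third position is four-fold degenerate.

4

Codon 1 AGA (Arg): third position 2-fold.
Codon 2 AAG (Lys): third position 2-fold.
Codon 3 GCG (Ala): third position 4-fold.
Codon 4 UUG (Leu): third position 2-fold.
Codon 5 CGC (Arg): third position 4-fold.
Codon 6 CCA (Pro): third position 4-fold.
Codon 7 AUC (Ile): third position 3-fold.
Codon 8 AUG (Met): third position 1-fold.
Codon 9 CUU (Leu): third position 4-fold.
Four-fold degenerate third positions: 4.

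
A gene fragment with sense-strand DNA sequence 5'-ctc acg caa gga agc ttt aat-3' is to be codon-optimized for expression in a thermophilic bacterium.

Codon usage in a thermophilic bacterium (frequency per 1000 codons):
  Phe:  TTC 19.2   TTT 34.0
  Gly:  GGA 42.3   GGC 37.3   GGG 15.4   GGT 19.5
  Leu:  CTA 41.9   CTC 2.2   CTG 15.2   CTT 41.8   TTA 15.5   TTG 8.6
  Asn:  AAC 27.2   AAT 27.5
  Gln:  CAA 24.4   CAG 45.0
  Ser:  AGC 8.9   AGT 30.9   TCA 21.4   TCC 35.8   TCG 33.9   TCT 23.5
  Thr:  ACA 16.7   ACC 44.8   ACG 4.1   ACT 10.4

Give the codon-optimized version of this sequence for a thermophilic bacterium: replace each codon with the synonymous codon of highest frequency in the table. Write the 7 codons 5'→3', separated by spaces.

Codon 1 (Leu): best is CTA at 41.9.
Codon 2 (Thr): best is ACC at 44.8.
Codon 3 (Gln): best is CAG at 45.0.
Codon 4 (Gly): best is GGA at 42.3.
Codon 5 (Ser): best is TCC at 35.8.
Codon 6 (Phe): best is TTT at 34.0.
Codon 7 (Asn): best is AAT at 27.5.

CTA ACC CAG GGA TCC TTT AAT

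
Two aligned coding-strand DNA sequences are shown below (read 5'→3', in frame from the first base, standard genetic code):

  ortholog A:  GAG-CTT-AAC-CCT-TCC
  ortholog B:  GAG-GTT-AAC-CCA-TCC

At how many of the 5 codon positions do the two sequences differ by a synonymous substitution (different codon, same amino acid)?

1

Codon 1: GAG Glu / GAG Glu — identical.
Codon 2: CTT Leu / GTT Val — nonsynonymous.
Codon 3: AAC Asn / AAC Asn — identical.
Codon 4: CCT Pro / CCA Pro — synonymous.
Codon 5: TCC Ser / TCC Ser — identical.
Synonymous differences: 1.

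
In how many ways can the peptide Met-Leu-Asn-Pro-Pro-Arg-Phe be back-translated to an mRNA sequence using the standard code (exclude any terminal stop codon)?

2304

Met: 1 codon.
Leu: 6 codons.
Asn: 2 codons.
Pro: 4 codons.
Pro: 4 codons.
Arg: 6 codons.
Phe: 2 codons.
1 × 6 × 2 × 4 × 4 × 6 × 2 = 2304.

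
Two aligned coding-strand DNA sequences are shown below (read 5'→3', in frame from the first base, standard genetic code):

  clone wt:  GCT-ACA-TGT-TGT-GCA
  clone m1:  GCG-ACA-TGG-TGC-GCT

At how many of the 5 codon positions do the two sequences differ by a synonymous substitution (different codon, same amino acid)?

Codon 1: GCT Ala / GCG Ala — synonymous.
Codon 2: ACA Thr / ACA Thr — identical.
Codon 3: TGT Cys / TGG Trp — nonsynonymous.
Codon 4: TGT Cys / TGC Cys — synonymous.
Codon 5: GCA Ala / GCT Ala — synonymous.
Synonymous differences: 3.

3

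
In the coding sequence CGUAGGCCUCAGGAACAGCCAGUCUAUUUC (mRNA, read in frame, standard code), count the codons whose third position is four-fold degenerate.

Codon 1 CGU (Arg): third position 4-fold.
Codon 2 AGG (Arg): third position 2-fold.
Codon 3 CCU (Pro): third position 4-fold.
Codon 4 CAG (Gln): third position 2-fold.
Codon 5 GAA (Glu): third position 2-fold.
Codon 6 CAG (Gln): third position 2-fold.
Codon 7 CCA (Pro): third position 4-fold.
Codon 8 GUC (Val): third position 4-fold.
Codon 9 UAU (Tyr): third position 2-fold.
Codon 10 UUC (Phe): third position 2-fold.
Four-fold degenerate third positions: 4.

4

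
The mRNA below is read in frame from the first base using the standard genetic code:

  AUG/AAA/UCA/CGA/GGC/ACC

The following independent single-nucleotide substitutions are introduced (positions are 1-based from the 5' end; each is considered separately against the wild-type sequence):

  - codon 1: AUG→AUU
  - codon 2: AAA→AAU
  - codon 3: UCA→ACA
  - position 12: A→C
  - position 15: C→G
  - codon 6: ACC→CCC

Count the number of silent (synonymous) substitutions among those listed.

Codon 1: AUG (Met) → AUU (Ile) — missense.
Codon 2: AAA (Lys) → AAU (Asn) — missense.
Codon 3: UCA (Ser) → ACA (Thr) — missense.
Codon 4: CGA (Arg) → CGC (Arg) — synonymous.
Codon 5: GGC (Gly) → GGG (Gly) — synonymous.
Codon 6: ACC (Thr) → CCC (Pro) — missense.
Synonymous: 2 of 6.

2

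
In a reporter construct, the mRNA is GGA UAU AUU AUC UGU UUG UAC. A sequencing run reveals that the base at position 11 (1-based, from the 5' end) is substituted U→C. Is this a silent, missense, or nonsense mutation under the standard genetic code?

Position 11 falls in codon 4: AUC → Ile.
After the substitution the codon is ACC → Thr.
Ile ≠ Thr, so this is a missense mutation.

missense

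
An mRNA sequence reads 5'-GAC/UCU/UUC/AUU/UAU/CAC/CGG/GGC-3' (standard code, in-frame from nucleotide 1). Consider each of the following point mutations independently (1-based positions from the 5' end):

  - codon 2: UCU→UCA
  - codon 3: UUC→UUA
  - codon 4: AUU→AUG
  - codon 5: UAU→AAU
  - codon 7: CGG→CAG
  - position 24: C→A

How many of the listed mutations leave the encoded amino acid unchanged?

2

Codon 2: UCU (Ser) → UCA (Ser) — synonymous.
Codon 3: UUC (Phe) → UUA (Leu) — missense.
Codon 4: AUU (Ile) → AUG (Met) — missense.
Codon 5: UAU (Tyr) → AAU (Asn) — missense.
Codon 7: CGG (Arg) → CAG (Gln) — missense.
Codon 8: GGC (Gly) → GGA (Gly) — synonymous.
Synonymous: 2 of 6.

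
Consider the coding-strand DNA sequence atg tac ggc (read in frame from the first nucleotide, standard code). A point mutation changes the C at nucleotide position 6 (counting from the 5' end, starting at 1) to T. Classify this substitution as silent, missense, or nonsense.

silent

Position 6 falls in codon 2: TAC → Tyr.
After the substitution the codon is TAT → Tyr.
Both encode Tyr, so the change is synonymous.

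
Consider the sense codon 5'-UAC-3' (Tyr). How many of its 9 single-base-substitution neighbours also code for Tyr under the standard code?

1

Position 1: none → 0 synonymous.
Position 2: none → 0 synonymous.
Position 3: UAU → 1 synonymous.
Total: 0 + 0 + 1 = 1.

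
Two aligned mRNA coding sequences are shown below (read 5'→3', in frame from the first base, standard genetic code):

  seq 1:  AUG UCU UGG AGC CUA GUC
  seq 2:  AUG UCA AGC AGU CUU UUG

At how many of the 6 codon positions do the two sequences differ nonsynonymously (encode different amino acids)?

2

Codon 1: AUG Met / AUG Met — identical.
Codon 2: UCU Ser / UCA Ser — synonymous.
Codon 3: UGG Trp / AGC Ser — nonsynonymous.
Codon 4: AGC Ser / AGU Ser — synonymous.
Codon 5: CUA Leu / CUU Leu — synonymous.
Codon 6: GUC Val / UUG Leu — nonsynonymous.
Nonsynonymous differences: 2.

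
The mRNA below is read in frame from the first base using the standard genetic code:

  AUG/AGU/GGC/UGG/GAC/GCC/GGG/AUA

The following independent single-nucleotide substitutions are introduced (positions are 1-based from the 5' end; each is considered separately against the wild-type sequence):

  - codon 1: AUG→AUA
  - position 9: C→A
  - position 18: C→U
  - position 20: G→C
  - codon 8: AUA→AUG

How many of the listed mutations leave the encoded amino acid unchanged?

Codon 1: AUG (Met) → AUA (Ile) — missense.
Codon 3: GGC (Gly) → GGA (Gly) — synonymous.
Codon 6: GCC (Ala) → GCU (Ala) — synonymous.
Codon 7: GGG (Gly) → GCG (Ala) — missense.
Codon 8: AUA (Ile) → AUG (Met) — missense.
Synonymous: 2 of 5.

2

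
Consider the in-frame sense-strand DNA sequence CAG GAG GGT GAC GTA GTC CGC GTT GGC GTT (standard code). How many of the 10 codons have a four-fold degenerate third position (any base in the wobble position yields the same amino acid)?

7

Codon 1 CAG (Gln): third position 2-fold.
Codon 2 GAG (Glu): third position 2-fold.
Codon 3 GGT (Gly): third position 4-fold.
Codon 4 GAC (Asp): third position 2-fold.
Codon 5 GTA (Val): third position 4-fold.
Codon 6 GTC (Val): third position 4-fold.
Codon 7 CGC (Arg): third position 4-fold.
Codon 8 GTT (Val): third position 4-fold.
Codon 9 GGC (Gly): third position 4-fold.
Codon 10 GTT (Val): third position 4-fold.
Four-fold degenerate third positions: 7.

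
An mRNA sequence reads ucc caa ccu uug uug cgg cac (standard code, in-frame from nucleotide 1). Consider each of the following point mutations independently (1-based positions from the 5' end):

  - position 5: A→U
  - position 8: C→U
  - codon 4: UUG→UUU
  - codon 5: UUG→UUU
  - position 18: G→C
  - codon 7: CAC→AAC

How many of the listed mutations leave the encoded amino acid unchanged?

1

Codon 2: CAA (Gln) → CUA (Leu) — missense.
Codon 3: CCU (Pro) → CUU (Leu) — missense.
Codon 4: UUG (Leu) → UUU (Phe) — missense.
Codon 5: UUG (Leu) → UUU (Phe) — missense.
Codon 6: CGG (Arg) → CGC (Arg) — synonymous.
Codon 7: CAC (His) → AAC (Asn) — missense.
Synonymous: 1 of 6.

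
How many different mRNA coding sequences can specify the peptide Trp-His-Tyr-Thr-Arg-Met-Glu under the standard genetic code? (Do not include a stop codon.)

192

Trp: 1 codon.
His: 2 codons.
Tyr: 2 codons.
Thr: 4 codons.
Arg: 6 codons.
Met: 1 codon.
Glu: 2 codons.
1 × 2 × 2 × 4 × 6 × 1 × 2 = 192.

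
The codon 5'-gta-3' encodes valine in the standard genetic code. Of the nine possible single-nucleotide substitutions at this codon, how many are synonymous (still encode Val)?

3

Position 1: none → 0 synonymous.
Position 2: none → 0 synonymous.
Position 3: GTT, GTC, GTG → 3 synonymous.
Total: 0 + 0 + 3 = 3.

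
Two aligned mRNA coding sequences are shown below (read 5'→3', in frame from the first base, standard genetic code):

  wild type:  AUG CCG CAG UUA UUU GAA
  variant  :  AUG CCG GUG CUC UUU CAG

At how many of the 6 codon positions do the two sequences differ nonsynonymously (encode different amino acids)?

Codon 1: AUG Met / AUG Met — identical.
Codon 2: CCG Pro / CCG Pro — identical.
Codon 3: CAG Gln / GUG Val — nonsynonymous.
Codon 4: UUA Leu / CUC Leu — synonymous.
Codon 5: UUU Phe / UUU Phe — identical.
Codon 6: GAA Glu / CAG Gln — nonsynonymous.
Nonsynonymous differences: 2.

2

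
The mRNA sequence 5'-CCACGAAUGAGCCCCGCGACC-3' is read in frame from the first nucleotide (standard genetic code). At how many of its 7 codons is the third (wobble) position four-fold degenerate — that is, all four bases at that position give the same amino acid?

5

Codon 1 CCA (Pro): third position 4-fold.
Codon 2 CGA (Arg): third position 4-fold.
Codon 3 AUG (Met): third position 1-fold.
Codon 4 AGC (Ser): third position 2-fold.
Codon 5 CCC (Pro): third position 4-fold.
Codon 6 GCG (Ala): third position 4-fold.
Codon 7 ACC (Thr): third position 4-fold.
Four-fold degenerate third positions: 5.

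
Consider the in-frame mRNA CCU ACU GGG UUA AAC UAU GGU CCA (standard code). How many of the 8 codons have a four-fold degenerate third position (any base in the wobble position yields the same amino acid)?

Codon 1 CCU (Pro): third position 4-fold.
Codon 2 ACU (Thr): third position 4-fold.
Codon 3 GGG (Gly): third position 4-fold.
Codon 4 UUA (Leu): third position 2-fold.
Codon 5 AAC (Asn): third position 2-fold.
Codon 6 UAU (Tyr): third position 2-fold.
Codon 7 GGU (Gly): third position 4-fold.
Codon 8 CCA (Pro): third position 4-fold.
Four-fold degenerate third positions: 5.

5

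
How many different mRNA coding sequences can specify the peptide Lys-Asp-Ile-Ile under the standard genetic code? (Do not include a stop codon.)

Lys: 2 codons.
Asp: 2 codons.
Ile: 3 codons.
Ile: 3 codons.
2 × 2 × 3 × 3 = 36.

36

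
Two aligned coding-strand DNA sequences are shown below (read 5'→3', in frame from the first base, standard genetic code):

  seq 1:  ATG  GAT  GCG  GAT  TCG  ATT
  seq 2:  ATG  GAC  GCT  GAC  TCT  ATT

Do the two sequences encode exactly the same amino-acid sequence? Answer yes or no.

yes

Codon 1: ATG Met / ATG Met — identical.
Codon 2: GAT Asp / GAC Asp — synonymous.
Codon 3: GCG Ala / GCT Ala — synonymous.
Codon 4: GAT Asp / GAC Asp — synonymous.
Codon 5: TCG Ser / TCT Ser — synonymous.
Codon 6: ATT Ile / ATT Ile — identical.
Nonsynonymous differences: 0 → same protein.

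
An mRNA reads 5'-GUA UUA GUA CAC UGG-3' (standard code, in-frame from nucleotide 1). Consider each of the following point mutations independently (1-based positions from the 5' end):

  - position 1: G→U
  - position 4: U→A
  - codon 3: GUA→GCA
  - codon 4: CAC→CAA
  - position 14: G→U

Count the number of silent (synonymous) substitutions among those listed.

0

Codon 1: GUA (Val) → UUA (Leu) — missense.
Codon 2: UUA (Leu) → AUA (Ile) — missense.
Codon 3: GUA (Val) → GCA (Ala) — missense.
Codon 4: CAC (His) → CAA (Gln) — missense.
Codon 5: UGG (Trp) → UUG (Leu) — missense.
Synonymous: 0 of 5.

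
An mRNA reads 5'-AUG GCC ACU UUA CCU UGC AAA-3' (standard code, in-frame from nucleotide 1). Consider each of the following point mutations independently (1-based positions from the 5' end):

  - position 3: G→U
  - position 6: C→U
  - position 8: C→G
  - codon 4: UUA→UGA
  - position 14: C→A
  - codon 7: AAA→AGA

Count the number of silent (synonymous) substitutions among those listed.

1

Codon 1: AUG (Met) → AUU (Ile) — missense.
Codon 2: GCC (Ala) → GCU (Ala) — synonymous.
Codon 3: ACU (Thr) → AGU (Ser) — missense.
Codon 4: UUA (Leu) → UGA (Stop) — nonsense.
Codon 5: CCU (Pro) → CAU (His) — missense.
Codon 7: AAA (Lys) → AGA (Arg) — missense.
Synonymous: 1 of 6.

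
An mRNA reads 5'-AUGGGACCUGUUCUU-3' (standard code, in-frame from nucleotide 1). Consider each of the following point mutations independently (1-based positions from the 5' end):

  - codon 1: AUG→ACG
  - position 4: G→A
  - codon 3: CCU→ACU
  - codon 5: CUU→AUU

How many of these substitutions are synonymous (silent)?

0

Codon 1: AUG (Met) → ACG (Thr) — missense.
Codon 2: GGA (Gly) → AGA (Arg) — missense.
Codon 3: CCU (Pro) → ACU (Thr) — missense.
Codon 5: CUU (Leu) → AUU (Ile) — missense.
Synonymous: 0 of 4.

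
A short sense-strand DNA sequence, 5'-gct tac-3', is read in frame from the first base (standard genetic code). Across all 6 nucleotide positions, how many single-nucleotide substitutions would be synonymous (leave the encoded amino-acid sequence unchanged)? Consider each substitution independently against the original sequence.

4

Codon 1 (GCT, Ala): 3 synonymous substitutions.
Codon 2 (TAC, Tyr): 1 synonymous substitution.
Total: 3 + 1 = 4.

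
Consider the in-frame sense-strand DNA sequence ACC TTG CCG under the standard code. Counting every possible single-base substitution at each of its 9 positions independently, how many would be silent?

Codon 1 (ACC, Thr): 3 synonymous substitutions.
Codon 2 (TTG, Leu): 2 synonymous substitutions.
Codon 3 (CCG, Pro): 3 synonymous substitutions.
Total: 3 + 2 + 3 = 8.

8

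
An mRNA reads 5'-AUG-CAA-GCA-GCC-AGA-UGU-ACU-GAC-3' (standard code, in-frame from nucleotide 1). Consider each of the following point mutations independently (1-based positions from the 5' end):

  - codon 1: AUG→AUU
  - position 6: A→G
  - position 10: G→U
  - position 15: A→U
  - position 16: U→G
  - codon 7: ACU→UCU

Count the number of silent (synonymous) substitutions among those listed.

Codon 1: AUG (Met) → AUU (Ile) — missense.
Codon 2: CAA (Gln) → CAG (Gln) — synonymous.
Codon 4: GCC (Ala) → UCC (Ser) — missense.
Codon 5: AGA (Arg) → AGU (Ser) — missense.
Codon 6: UGU (Cys) → GGU (Gly) — missense.
Codon 7: ACU (Thr) → UCU (Ser) — missense.
Synonymous: 1 of 6.

1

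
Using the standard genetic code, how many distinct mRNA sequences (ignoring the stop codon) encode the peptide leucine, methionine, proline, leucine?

Leu: 6 codons.
Met: 1 codon.
Pro: 4 codons.
Leu: 6 codons.
6 × 1 × 4 × 6 = 144.

144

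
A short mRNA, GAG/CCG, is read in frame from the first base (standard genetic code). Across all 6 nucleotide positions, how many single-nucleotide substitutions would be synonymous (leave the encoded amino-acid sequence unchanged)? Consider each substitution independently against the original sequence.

4

Codon 1 (GAG, Glu): 1 synonymous substitution.
Codon 2 (CCG, Pro): 3 synonymous substitutions.
Total: 1 + 3 = 4.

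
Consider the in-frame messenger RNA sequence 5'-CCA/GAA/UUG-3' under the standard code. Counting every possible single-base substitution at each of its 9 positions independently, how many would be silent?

Codon 1 (CCA, Pro): 3 synonymous substitutions.
Codon 2 (GAA, Glu): 1 synonymous substitution.
Codon 3 (UUG, Leu): 2 synonymous substitutions.
Total: 3 + 1 + 2 = 6.

6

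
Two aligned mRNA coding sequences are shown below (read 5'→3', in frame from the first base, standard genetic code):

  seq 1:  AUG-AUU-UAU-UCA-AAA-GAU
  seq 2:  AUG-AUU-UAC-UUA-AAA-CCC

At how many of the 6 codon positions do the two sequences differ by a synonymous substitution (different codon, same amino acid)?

Codon 1: AUG Met / AUG Met — identical.
Codon 2: AUU Ile / AUU Ile — identical.
Codon 3: UAU Tyr / UAC Tyr — synonymous.
Codon 4: UCA Ser / UUA Leu — nonsynonymous.
Codon 5: AAA Lys / AAA Lys — identical.
Codon 6: GAU Asp / CCC Pro — nonsynonymous.
Synonymous differences: 1.

1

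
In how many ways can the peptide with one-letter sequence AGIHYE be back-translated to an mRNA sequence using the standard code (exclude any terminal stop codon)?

Ala: 4 codons.
Gly: 4 codons.
Ile: 3 codons.
His: 2 codons.
Tyr: 2 codons.
Glu: 2 codons.
4 × 4 × 3 × 2 × 2 × 2 = 384.

384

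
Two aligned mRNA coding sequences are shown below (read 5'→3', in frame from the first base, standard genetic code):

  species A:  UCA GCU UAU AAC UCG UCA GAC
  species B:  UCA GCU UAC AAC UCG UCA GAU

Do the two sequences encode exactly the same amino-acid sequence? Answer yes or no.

yes

Codon 1: UCA Ser / UCA Ser — identical.
Codon 2: GCU Ala / GCU Ala — identical.
Codon 3: UAU Tyr / UAC Tyr — synonymous.
Codon 4: AAC Asn / AAC Asn — identical.
Codon 5: UCG Ser / UCG Ser — identical.
Codon 6: UCA Ser / UCA Ser — identical.
Codon 7: GAC Asp / GAU Asp — synonymous.
Nonsynonymous differences: 0 → same protein.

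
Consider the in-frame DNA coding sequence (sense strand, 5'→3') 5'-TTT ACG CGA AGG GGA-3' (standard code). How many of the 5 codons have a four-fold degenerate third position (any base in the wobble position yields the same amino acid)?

Codon 1 TTT (Phe): third position 2-fold.
Codon 2 ACG (Thr): third position 4-fold.
Codon 3 CGA (Arg): third position 4-fold.
Codon 4 AGG (Arg): third position 2-fold.
Codon 5 GGA (Gly): third position 4-fold.
Four-fold degenerate third positions: 3.

3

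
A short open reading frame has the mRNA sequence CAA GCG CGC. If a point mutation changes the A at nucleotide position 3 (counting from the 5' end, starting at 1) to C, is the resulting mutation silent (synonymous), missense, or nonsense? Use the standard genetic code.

Position 3 falls in codon 1: CAA → Gln.
After the substitution the codon is CAC → His.
Gln ≠ His, so this is a missense mutation.

missense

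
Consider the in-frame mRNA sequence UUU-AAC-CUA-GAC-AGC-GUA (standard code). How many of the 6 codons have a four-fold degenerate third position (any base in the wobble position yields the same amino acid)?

2

Codon 1 UUU (Phe): third position 2-fold.
Codon 2 AAC (Asn): third position 2-fold.
Codon 3 CUA (Leu): third position 4-fold.
Codon 4 GAC (Asp): third position 2-fold.
Codon 5 AGC (Ser): third position 2-fold.
Codon 6 GUA (Val): third position 4-fold.
Four-fold degenerate third positions: 2.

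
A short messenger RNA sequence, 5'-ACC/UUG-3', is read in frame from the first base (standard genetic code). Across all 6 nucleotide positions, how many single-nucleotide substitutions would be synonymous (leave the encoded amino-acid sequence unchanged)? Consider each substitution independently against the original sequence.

Codon 1 (ACC, Thr): 3 synonymous substitutions.
Codon 2 (UUG, Leu): 2 synonymous substitutions.
Total: 3 + 2 = 5.

5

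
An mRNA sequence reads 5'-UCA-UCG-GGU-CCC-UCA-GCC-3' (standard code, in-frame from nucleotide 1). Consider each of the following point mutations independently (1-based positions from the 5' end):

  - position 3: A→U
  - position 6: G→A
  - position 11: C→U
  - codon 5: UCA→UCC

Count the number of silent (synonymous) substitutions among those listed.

Codon 1: UCA (Ser) → UCU (Ser) — synonymous.
Codon 2: UCG (Ser) → UCA (Ser) — synonymous.
Codon 4: CCC (Pro) → CUC (Leu) — missense.
Codon 5: UCA (Ser) → UCC (Ser) — synonymous.
Synonymous: 3 of 4.

3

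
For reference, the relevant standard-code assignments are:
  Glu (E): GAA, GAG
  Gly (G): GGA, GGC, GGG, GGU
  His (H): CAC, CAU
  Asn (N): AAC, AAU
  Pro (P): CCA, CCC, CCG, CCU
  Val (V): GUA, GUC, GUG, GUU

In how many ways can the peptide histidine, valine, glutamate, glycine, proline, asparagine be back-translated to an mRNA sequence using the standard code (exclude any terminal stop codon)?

512

His: 2 codons.
Val: 4 codons.
Glu: 2 codons.
Gly: 4 codons.
Pro: 4 codons.
Asn: 2 codons.
2 × 4 × 2 × 4 × 4 × 2 = 512.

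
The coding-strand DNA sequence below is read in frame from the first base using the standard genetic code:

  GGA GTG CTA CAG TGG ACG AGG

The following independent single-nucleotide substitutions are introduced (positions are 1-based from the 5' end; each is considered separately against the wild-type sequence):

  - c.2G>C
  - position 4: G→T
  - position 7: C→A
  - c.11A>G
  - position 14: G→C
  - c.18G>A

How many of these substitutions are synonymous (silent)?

Codon 1: GGA (Gly) → GCA (Ala) — missense.
Codon 2: GTG (Val) → TTG (Leu) — missense.
Codon 3: CTA (Leu) → ATA (Ile) — missense.
Codon 4: CAG (Gln) → CGG (Arg) — missense.
Codon 5: TGG (Trp) → TCG (Ser) — missense.
Codon 6: ACG (Thr) → ACA (Thr) — synonymous.
Synonymous: 1 of 6.

1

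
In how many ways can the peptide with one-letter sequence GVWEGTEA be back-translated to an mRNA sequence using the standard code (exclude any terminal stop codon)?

Gly: 4 codons.
Val: 4 codons.
Trp: 1 codon.
Glu: 2 codons.
Gly: 4 codons.
Thr: 4 codons.
Glu: 2 codons.
Ala: 4 codons.
4 × 4 × 1 × 2 × 4 × 4 × 2 × 4 = 4096.

4096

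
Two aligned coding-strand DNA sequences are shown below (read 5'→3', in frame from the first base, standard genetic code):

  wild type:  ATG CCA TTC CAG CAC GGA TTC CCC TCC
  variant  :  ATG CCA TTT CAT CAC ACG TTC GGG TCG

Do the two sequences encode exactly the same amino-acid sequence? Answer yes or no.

no

Codon 1: ATG Met / ATG Met — identical.
Codon 2: CCA Pro / CCA Pro — identical.
Codon 3: TTC Phe / TTT Phe — synonymous.
Codon 4: CAG Gln / CAT His — nonsynonymous.
Codon 5: CAC His / CAC His — identical.
Codon 6: GGA Gly / ACG Thr — nonsynonymous.
Codon 7: TTC Phe / TTC Phe — identical.
Codon 8: CCC Pro / GGG Gly — nonsynonymous.
Codon 9: TCC Ser / TCG Ser — synonymous.
Nonsynonymous differences: 3 → different protein.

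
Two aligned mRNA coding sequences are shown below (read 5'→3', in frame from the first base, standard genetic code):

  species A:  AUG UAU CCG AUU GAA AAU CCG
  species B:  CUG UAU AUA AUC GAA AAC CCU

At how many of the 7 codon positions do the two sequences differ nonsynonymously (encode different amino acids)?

Codon 1: AUG Met / CUG Leu — nonsynonymous.
Codon 2: UAU Tyr / UAU Tyr — identical.
Codon 3: CCG Pro / AUA Ile — nonsynonymous.
Codon 4: AUU Ile / AUC Ile — synonymous.
Codon 5: GAA Glu / GAA Glu — identical.
Codon 6: AAU Asn / AAC Asn — synonymous.
Codon 7: CCG Pro / CCU Pro — synonymous.
Nonsynonymous differences: 2.

2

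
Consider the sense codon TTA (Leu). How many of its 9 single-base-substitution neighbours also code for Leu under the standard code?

2

Position 1: CTA → 1 synonymous.
Position 2: none → 0 synonymous.
Position 3: TTG → 1 synonymous.
Total: 1 + 0 + 1 = 2.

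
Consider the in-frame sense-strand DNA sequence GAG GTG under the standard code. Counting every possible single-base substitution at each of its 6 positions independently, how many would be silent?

4

Codon 1 (GAG, Glu): 1 synonymous substitution.
Codon 2 (GTG, Val): 3 synonymous substitutions.
Total: 1 + 3 = 4.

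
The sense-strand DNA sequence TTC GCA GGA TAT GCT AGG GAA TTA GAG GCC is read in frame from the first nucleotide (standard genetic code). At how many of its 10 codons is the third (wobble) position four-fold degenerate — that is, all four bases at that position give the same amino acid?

Codon 1 TTC (Phe): third position 2-fold.
Codon 2 GCA (Ala): third position 4-fold.
Codon 3 GGA (Gly): third position 4-fold.
Codon 4 TAT (Tyr): third position 2-fold.
Codon 5 GCT (Ala): third position 4-fold.
Codon 6 AGG (Arg): third position 2-fold.
Codon 7 GAA (Glu): third position 2-fold.
Codon 8 TTA (Leu): third position 2-fold.
Codon 9 GAG (Glu): third position 2-fold.
Codon 10 GCC (Ala): third position 4-fold.
Four-fold degenerate third positions: 4.

4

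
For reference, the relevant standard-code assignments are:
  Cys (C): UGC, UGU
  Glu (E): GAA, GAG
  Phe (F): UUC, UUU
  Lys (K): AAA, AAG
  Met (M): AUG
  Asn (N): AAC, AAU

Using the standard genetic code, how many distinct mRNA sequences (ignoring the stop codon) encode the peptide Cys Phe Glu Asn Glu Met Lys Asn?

128

Cys: 2 codons.
Phe: 2 codons.
Glu: 2 codons.
Asn: 2 codons.
Glu: 2 codons.
Met: 1 codon.
Lys: 2 codons.
Asn: 2 codons.
2 × 2 × 2 × 2 × 2 × 1 × 2 × 2 = 128.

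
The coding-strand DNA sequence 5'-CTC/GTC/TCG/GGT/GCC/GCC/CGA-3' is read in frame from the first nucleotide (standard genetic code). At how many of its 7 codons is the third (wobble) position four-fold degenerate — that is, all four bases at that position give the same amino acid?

7

Codon 1 CTC (Leu): third position 4-fold.
Codon 2 GTC (Val): third position 4-fold.
Codon 3 TCG (Ser): third position 4-fold.
Codon 4 GGT (Gly): third position 4-fold.
Codon 5 GCC (Ala): third position 4-fold.
Codon 6 GCC (Ala): third position 4-fold.
Codon 7 CGA (Arg): third position 4-fold.
Four-fold degenerate third positions: 7.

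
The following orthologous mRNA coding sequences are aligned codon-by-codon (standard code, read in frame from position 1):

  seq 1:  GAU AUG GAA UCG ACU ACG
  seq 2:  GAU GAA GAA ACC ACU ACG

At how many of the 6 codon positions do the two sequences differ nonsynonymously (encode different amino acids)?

2

Codon 1: GAU Asp / GAU Asp — identical.
Codon 2: AUG Met / GAA Glu — nonsynonymous.
Codon 3: GAA Glu / GAA Glu — identical.
Codon 4: UCG Ser / ACC Thr — nonsynonymous.
Codon 5: ACU Thr / ACU Thr — identical.
Codon 6: ACG Thr / ACG Thr — identical.
Nonsynonymous differences: 2.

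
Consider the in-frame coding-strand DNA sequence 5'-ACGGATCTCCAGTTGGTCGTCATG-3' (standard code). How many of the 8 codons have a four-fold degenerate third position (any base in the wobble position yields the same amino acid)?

Codon 1 ACG (Thr): third position 4-fold.
Codon 2 GAT (Asp): third position 2-fold.
Codon 3 CTC (Leu): third position 4-fold.
Codon 4 CAG (Gln): third position 2-fold.
Codon 5 TTG (Leu): third position 2-fold.
Codon 6 GTC (Val): third position 4-fold.
Codon 7 GTC (Val): third position 4-fold.
Codon 8 ATG (Met): third position 1-fold.
Four-fold degenerate third positions: 4.

4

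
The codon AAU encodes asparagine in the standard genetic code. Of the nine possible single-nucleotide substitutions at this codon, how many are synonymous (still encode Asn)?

1

Position 1: none → 0 synonymous.
Position 2: none → 0 synonymous.
Position 3: AAC → 1 synonymous.
Total: 0 + 0 + 1 = 1.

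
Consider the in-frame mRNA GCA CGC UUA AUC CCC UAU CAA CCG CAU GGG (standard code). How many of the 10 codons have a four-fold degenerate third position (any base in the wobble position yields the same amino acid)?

5

Codon 1 GCA (Ala): third position 4-fold.
Codon 2 CGC (Arg): third position 4-fold.
Codon 3 UUA (Leu): third position 2-fold.
Codon 4 AUC (Ile): third position 3-fold.
Codon 5 CCC (Pro): third position 4-fold.
Codon 6 UAU (Tyr): third position 2-fold.
Codon 7 CAA (Gln): third position 2-fold.
Codon 8 CCG (Pro): third position 4-fold.
Codon 9 CAU (His): third position 2-fold.
Codon 10 GGG (Gly): third position 4-fold.
Four-fold degenerate third positions: 5.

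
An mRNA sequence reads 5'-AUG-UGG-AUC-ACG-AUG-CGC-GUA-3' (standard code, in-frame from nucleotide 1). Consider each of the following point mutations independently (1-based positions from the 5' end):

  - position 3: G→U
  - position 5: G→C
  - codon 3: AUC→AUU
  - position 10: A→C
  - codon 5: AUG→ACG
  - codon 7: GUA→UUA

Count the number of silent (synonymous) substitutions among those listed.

Codon 1: AUG (Met) → AUU (Ile) — missense.
Codon 2: UGG (Trp) → UCG (Ser) — missense.
Codon 3: AUC (Ile) → AUU (Ile) — synonymous.
Codon 4: ACG (Thr) → CCG (Pro) — missense.
Codon 5: AUG (Met) → ACG (Thr) — missense.
Codon 7: GUA (Val) → UUA (Leu) — missense.
Synonymous: 1 of 6.

1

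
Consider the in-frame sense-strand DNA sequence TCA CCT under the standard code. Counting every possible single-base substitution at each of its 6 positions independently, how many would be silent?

Codon 1 (TCA, Ser): 3 synonymous substitutions.
Codon 2 (CCT, Pro): 3 synonymous substitutions.
Total: 3 + 3 = 6.

6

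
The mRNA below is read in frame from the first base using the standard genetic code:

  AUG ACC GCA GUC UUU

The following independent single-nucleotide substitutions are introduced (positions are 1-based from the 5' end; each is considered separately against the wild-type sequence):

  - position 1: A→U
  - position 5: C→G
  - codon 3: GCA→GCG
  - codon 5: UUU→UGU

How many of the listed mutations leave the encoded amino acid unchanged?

1

Codon 1: AUG (Met) → UUG (Leu) — missense.
Codon 2: ACC (Thr) → AGC (Ser) — missense.
Codon 3: GCA (Ala) → GCG (Ala) — synonymous.
Codon 5: UUU (Phe) → UGU (Cys) — missense.
Synonymous: 1 of 4.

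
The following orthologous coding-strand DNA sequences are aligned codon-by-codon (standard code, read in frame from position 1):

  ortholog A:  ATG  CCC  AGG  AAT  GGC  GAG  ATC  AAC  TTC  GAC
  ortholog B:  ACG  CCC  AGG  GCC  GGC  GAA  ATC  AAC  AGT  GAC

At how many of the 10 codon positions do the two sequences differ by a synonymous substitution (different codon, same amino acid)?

Codon 1: ATG Met / ACG Thr — nonsynonymous.
Codon 2: CCC Pro / CCC Pro — identical.
Codon 3: AGG Arg / AGG Arg — identical.
Codon 4: AAT Asn / GCC Ala — nonsynonymous.
Codon 5: GGC Gly / GGC Gly — identical.
Codon 6: GAG Glu / GAA Glu — synonymous.
Codon 7: ATC Ile / ATC Ile — identical.
Codon 8: AAC Asn / AAC Asn — identical.
Codon 9: TTC Phe / AGT Ser — nonsynonymous.
Codon 10: GAC Asp / GAC Asp — identical.
Synonymous differences: 1.

1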